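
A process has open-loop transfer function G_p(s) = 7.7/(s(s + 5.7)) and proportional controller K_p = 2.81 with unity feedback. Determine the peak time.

The closed-loop denominator s² + 5.7s + 21.64 gives ω_n = √21.64 = 4.652 and ζ = 5.7/(2ω_n) = 0.6127.
Damped frequency ω_d = ω_n√(1−ζ²) = 3.676 rad/s, so peak time T_p = π/ω_d = 0.855 s.

T_p = 0.855 s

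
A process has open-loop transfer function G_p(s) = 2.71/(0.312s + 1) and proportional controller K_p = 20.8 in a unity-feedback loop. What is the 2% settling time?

Closed loop: T(s) = K_p·G_p/(1+K_p·G_p) = 56.37/(0.312s + 1 + 56.37), with pole at s = −(1 + 56.37)/0.312 = −183.9.
τ = 1/183.9 = 0.005439 s, so 2% settling time ≈ 4τ = 0.0218 s.

T_s ≈ 0.0218 s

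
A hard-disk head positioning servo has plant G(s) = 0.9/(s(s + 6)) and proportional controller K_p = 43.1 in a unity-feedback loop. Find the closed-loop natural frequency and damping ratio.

ω_n = 6.23 rad/s, ζ = 0.482

The closed-loop denominator is s(s+6) + 43.1·0.9 = s² + 6s + 38.79.
Matching s² + 2ζω_n s + ω_n²: ω_n = √38.79 = 6.228 rad/s and 2ζω_n = 6, so ζ = 6/(2·6.228) = 0.482.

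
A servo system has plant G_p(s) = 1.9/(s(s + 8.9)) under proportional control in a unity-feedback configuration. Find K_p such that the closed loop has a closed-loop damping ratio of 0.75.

Closed-loop characteristic equation: s² + 8.9s + K_p·1.9 = 0.
So ω_n = √(1.9K_p) and 2ζω_n = 8.9, giving ζ = 8.9/(2√(1.9K_p)).
Setting ζ = 0.75: √(1.9K_p) = 8.9/(2·0.75) = 5.933, so K_p = 35.2/1.9 = 18.5.

K_p = 18.5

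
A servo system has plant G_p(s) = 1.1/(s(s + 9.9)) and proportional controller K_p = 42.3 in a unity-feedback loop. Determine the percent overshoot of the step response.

3.64%

From 1 + K_pG_p(s) = 0: s² + 9.9s + 46.53 = 0 ⇒ ω_n = 6.821, ζ = 0.7257.
%OS = 100·exp(−πζ/√(1−ζ²)) = 100·exp(−π·0.7257/√0.4734) = 3.64%.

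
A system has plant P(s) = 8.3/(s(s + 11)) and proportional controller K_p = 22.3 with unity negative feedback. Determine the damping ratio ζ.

ζ = 0.404

1 + K_p·P(s) = 0 gives s² + 11s + 185.1 = 0.
Matching s² + 2ζω_n s + ω_n²: ω_n = √185.1 = 13.6 rad/s and 2ζω_n = 11, so ζ = 11/(2·13.6) = 0.404.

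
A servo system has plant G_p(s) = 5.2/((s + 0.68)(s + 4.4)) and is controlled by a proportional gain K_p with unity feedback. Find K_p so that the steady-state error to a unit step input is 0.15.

For a type-0 loop with proportional control, e_ss = 1/(1 + K_p·G_p(0)).
G_p(0) = 1.738. Require 1/(1 + K_p·1.738) = 0.15, so 1 + 1.738·K_p = 6.667.
K_p = (6.667 − 1)/1.738 = 3.26.

K_p = 3.26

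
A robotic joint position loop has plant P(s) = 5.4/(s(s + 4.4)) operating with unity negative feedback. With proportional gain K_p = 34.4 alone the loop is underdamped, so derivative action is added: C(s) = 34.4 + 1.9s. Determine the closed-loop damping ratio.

ζ = 0.538

Forward path: (34.4 + 1.9s)·5.4/(s(s+4.4)). The closed-loop characteristic equation is s² + (4.4 + 5.4·1.9)s + 5.4·34.4 = 0.
That is s² + 14.66s + 185.8 = 0, so ω_n = 13.63 rad/s and ζ = 14.66/(2·13.63) = 0.5378.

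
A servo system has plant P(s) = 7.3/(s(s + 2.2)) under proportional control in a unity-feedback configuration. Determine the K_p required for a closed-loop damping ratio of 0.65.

Closed-loop characteristic equation: s² + 2.2s + K_p·7.3 = 0.
So ω_n = √(7.3K_p) and 2ζω_n = 2.2, giving ζ = 2.2/(2√(7.3K_p)).
Setting ζ = 0.65: √(7.3K_p) = 2.2/(2·0.65) = 1.692, so K_p = 2.864/7.3 = 0.392.

K_p = 0.392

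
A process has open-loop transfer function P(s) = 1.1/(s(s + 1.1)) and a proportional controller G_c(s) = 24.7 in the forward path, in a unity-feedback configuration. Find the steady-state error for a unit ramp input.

The loop has one pole at the origin (type 1). Velocity error constant K_v = lim_{s→0} s·G_c(s)P(s) = 24.7·1.1/1.1 = 24.7.
Steady-state error to a unit ramp: e_ss = 1/K_v = 0.0405.

0.0405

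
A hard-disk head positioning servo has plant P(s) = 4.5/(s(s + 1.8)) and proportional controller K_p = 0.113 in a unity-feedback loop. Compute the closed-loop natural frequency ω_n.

With unity feedback the closed-loop characteristic equation is s² + 1.8s + 0.113·4.5 = s² + 1.8s + 0.5085 = 0.
Matching s² + 2ζω_n s + ω_n²: ω_n = √0.5085 = 0.7131 rad/s and 2ζω_n = 1.8, so ζ = 1.8/(2·0.7131) = 1.26.

ω_n = 0.713 rad/s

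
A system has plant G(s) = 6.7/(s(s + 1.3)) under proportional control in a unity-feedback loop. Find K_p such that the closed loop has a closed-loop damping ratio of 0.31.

Closed-loop characteristic equation: s² + 1.3s + K_p·6.7 = 0.
So ω_n = √(6.7K_p) and 2ζω_n = 1.3, giving ζ = 1.3/(2√(6.7K_p)).
Setting ζ = 0.31: √(6.7K_p) = 1.3/(2·0.31) = 2.097, so K_p = 4.396/6.7 = 0.656.

K_p = 0.656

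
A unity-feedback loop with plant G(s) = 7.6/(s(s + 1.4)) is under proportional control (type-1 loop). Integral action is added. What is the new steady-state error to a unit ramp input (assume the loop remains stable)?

0

The integrator raises the loop to type 2, so K_v → ∞ and e_ss to a ramp is zero.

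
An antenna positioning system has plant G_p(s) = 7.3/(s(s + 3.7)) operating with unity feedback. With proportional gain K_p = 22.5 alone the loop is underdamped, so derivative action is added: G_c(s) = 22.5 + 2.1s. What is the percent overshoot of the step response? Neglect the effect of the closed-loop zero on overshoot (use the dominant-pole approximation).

Forward path: (22.5 + 2.1s)·7.3/(s(s+3.7)). The closed-loop characteristic equation is s² + (3.7 + 7.3·2.1)s + 7.3·22.5 = 0.
That is s² + 19.03s + 164.2 = 0, so ω_n = 12.82 rad/s and ζ = 19.03/(2·12.82) = 0.7424.
%OS = 100·exp(−πζ/√(1−ζ²)) = 3.08%.

3.08%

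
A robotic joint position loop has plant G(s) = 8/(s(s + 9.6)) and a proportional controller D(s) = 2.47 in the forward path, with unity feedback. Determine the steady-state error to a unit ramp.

The loop has one pole at the origin (type 1). Velocity error constant K_v = lim_{s→0} s·D(s)G(s) = 2.47·8/9.6 = 2.058.
Steady-state error to a unit ramp: e_ss = 1/K_v = 0.486.

0.486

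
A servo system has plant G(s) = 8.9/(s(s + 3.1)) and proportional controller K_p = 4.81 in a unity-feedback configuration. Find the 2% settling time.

T_s ≈ 2.58 s

The closed-loop denominator s² + 3.1s + 42.81 gives ω_n = √42.81 = 6.543 and ζ = 3.1/(2ω_n) = 0.2369.
2% settling time T_s ≈ 4/(ζω_n) = 4/1.55 = 2.58 s.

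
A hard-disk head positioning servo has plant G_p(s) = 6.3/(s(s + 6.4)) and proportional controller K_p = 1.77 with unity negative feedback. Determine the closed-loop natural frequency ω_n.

ω_n = 3.34 rad/s

With unity feedback the closed-loop characteristic equation is s² + 6.4s + 1.77·6.3 = s² + 6.4s + 11.15 = 0.
So ω_n² = 11.15 ⇒ ω_n = 3.339 rad/s, and ζ = 6.4/(2ω_n) = 0.958.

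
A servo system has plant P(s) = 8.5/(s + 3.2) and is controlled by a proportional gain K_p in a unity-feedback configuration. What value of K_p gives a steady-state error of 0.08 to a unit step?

K_p = 4.33

The loop is type 0, so e_ss(step) = 1/(1 + K_pos) with K_pos = K_p·P(0).
P(0) = 2.656. Require 1/(1 + K_p·2.656) = 0.08, so 1 + 2.656·K_p = 12.5.
K_p = (12.5 − 1)/2.656 = 4.33.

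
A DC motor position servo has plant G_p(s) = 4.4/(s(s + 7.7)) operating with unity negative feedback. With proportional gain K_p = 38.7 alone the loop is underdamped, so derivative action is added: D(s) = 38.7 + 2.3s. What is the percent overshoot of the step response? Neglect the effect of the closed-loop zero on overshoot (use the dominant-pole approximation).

5.31%

Forward path: (38.7 + 2.3s)·4.4/(s(s+7.7)). The closed-loop characteristic equation is s² + (7.7 + 4.4·2.3)s + 4.4·38.7 = 0.
That is s² + 17.82s + 170.3 = 0, so ω_n = 13.05 rad/s and ζ = 17.82/(2·13.05) = 0.6828.
%OS = 100·exp(−πζ/√(1−ζ²)) = 5.31%.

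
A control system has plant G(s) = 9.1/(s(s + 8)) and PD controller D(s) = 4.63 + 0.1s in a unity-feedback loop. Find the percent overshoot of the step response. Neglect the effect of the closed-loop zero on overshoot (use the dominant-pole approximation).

Forward path: (4.63 + 0.1s)·9.1/(s(s+8)). The closed-loop characteristic equation is s² + (8 + 9.1·0.1)s + 9.1·4.63 = 0.
That is s² + 8.91s + 42.13 = 0, so ω_n = 6.491 rad/s and ζ = 8.91/(2·6.491) = 0.6863.
%OS = 100·exp(−πζ/√(1−ζ²)) = 5.16%.

5.16%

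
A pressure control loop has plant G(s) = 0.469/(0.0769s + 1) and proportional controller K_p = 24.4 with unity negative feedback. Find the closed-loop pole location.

s = -161.8

Closed loop: T(s) = K_p·G/(1+K_p·G) = 11.44/(0.0769s + 1 + 11.44), with pole at s = −(1 + 11.44)/0.0769 = −161.8.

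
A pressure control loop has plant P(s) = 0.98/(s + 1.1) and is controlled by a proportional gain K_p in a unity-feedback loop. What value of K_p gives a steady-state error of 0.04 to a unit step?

K_p = 26.9

The loop is type 0, so e_ss(step) = 1/(1 + K_pos) with K_pos = K_p·P(0).
P(0) = 0.8909. Require 1/(1 + K_p·0.8909) = 0.04, so 1 + 0.8909·K_p = 25.
K_p = (25 − 1)/0.8909 = 26.9.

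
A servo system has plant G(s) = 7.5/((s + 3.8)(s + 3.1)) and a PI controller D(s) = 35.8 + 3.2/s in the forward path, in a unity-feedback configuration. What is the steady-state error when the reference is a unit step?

0

The open loop D(s)G(s) has a pole at the origin (type 1), so the static position error constant is infinite and e_ss = 1/(1+∞) = 0.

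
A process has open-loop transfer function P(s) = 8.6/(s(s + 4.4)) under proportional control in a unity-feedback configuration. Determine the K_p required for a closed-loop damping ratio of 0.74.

K_p = 1.03

Closed-loop characteristic equation: s² + 4.4s + K_p·8.6 = 0.
So ω_n = √(8.6K_p) and 2ζω_n = 4.4, giving ζ = 4.4/(2√(8.6K_p)).
Setting ζ = 0.74: √(8.6K_p) = 4.4/(2·0.74) = 2.973, so K_p = 8.839/8.6 = 1.03.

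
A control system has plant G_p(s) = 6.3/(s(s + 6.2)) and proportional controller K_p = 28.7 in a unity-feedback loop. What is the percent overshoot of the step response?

47.5%

The closed-loop denominator s² + 6.2s + 180.8 gives ω_n = √180.8 = 13.45 and ζ = 6.2/(2ω_n) = 0.2305.
%OS = 100·exp(−πζ/√(1−ζ²)) = 100·exp(−π·0.2305/√0.9469) = 47.5%.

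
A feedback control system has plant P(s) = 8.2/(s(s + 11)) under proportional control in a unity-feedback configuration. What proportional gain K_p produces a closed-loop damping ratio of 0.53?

K_p = 13.1

Closed-loop characteristic equation: s² + 11s + K_p·8.2 = 0.
So ω_n = √(8.2K_p) and 2ζω_n = 11, giving ζ = 11/(2√(8.2K_p)).
Setting ζ = 0.53: √(8.2K_p) = 11/(2·0.53) = 10.38, so K_p = 107.7/8.2 = 13.1.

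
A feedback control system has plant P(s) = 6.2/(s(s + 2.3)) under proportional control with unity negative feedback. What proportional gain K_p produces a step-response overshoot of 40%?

From %OS = 100·exp(−πζ/√(1−ζ²)) = 40%, ζ = −ln(0.4)/√(π²+ln²(0.4)) = 0.28.
Characteristic equation s² + 2.3s + 6.2K_p = 0 gives ζ = 2.3/(2√(6.2K_p)).
Setting ζ = 0.28: √(6.2K_p) = 2.3/(2·0.28) = 4.107, so K_p = 16.87/6.2 = 2.72.

K_p = 2.72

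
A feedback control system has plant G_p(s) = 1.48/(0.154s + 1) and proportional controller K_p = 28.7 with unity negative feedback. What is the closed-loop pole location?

Closed loop: T(s) = K_p·G_p/(1+K_p·G_p) = 42.48/(0.154s + 1 + 42.48), with pole at s = −(1 + 42.48)/0.154 = −282.3.

s = -282.3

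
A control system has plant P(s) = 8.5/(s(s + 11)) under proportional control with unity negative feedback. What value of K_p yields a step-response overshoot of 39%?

K_p = 43.2

From %OS = 100·exp(−πζ/√(1−ζ²)) = 39%, ζ = −ln(0.39)/√(π²+ln²(0.39)) = 0.2871.
Characteristic equation s² + 11s + 8.5K_p = 0 gives ζ = 11/(2√(8.5K_p)).
Setting ζ = 0.2871: √(8.5K_p) = 11/(2·0.2871) = 19.16, so K_p = 367/8.5 = 43.2.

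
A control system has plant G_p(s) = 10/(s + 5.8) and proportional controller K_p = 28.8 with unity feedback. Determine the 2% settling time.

T_s ≈ 0.0136 s

Closed-loop transfer function: T(s) = K_p·G_p(s)/(1 + K_p·G_p(s)) = 288/(s + 5.8 + 288) = 288/(s + 293.8).
Time constant τ = 1/293.8 = 0.003404 s, so the 2% settling time is about 4τ = 0.0136 s.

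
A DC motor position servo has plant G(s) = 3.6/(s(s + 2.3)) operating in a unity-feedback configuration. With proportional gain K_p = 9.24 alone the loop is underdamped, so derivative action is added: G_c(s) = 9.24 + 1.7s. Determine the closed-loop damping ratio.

ζ = 0.73

Forward path: (9.24 + 1.7s)·3.6/(s(s+2.3)). The closed-loop characteristic equation is s² + (2.3 + 3.6·1.7)s + 3.6·9.24 = 0.
That is s² + 8.42s + 33.26 = 0, so ω_n = 5.767 rad/s and ζ = 8.42/(2·5.767) = 0.73.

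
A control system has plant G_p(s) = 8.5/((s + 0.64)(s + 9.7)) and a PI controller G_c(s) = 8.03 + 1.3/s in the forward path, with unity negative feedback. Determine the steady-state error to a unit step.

0

The open loop G_c(s)G_p(s) has a pole at the origin (type 1), so the static position error constant is infinite and e_ss = 1/(1+∞) = 0.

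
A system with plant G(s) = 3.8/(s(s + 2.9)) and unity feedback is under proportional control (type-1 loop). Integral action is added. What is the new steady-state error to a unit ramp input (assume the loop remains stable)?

The integrator raises the loop to type 2, so K_v → ∞ and e_ss to a ramp is zero.

0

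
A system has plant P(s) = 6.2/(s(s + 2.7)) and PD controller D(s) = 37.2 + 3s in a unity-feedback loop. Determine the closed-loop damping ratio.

ζ = 0.701

Forward path: (37.2 + 3s)·6.2/(s(s+2.7)). The closed-loop characteristic equation is s² + (2.7 + 6.2·3)s + 6.2·37.2 = 0.
That is s² + 21.3s + 230.6 = 0, so ω_n = 15.19 rad/s and ζ = 21.3/(2·15.19) = 0.7013.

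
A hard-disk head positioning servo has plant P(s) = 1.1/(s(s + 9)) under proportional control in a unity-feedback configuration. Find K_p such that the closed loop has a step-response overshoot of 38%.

From %OS = 100·exp(−πζ/√(1−ζ²)) = 38%, ζ = −ln(0.38)/√(π²+ln²(0.38)) = 0.2943.
Characteristic equation s² + 9s + 1.1K_p = 0 gives ζ = 9/(2√(1.1K_p)).
Setting ζ = 0.2943: √(1.1K_p) = 9/(2·0.2943) = 15.29, so K_p = 233.7/1.1 = 212.

K_p = 212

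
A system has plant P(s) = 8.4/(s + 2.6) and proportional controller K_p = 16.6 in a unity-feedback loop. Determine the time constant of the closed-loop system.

Closed-loop transfer function: T(s) = K_p·P(s)/(1 + K_p·P(s)) = 139.4/(s + 2.6 + 139.4) = 139.4/(s + 142).
Time constant τ = 1/142 = 0.00704 s.

τ = 0.00704 s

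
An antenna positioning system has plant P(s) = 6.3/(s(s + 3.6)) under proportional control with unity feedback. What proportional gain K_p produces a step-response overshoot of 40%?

K_p = 6.56

From %OS = 100·exp(−πζ/√(1−ζ²)) = 40%, ζ = −ln(0.4)/√(π²+ln²(0.4)) = 0.28.
Characteristic equation s² + 3.6s + 6.3K_p = 0 gives ζ = 3.6/(2√(6.3K_p)).
Setting ζ = 0.28: √(6.3K_p) = 3.6/(2·0.28) = 6.429, so K_p = 41.33/6.3 = 6.56.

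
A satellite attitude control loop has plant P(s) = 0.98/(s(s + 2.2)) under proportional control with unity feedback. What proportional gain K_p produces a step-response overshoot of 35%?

From %OS = 100·exp(−πζ/√(1−ζ²)) = 35%, ζ = −ln(0.35)/√(π²+ln²(0.35)) = 0.3169.
Characteristic equation s² + 2.2s + 0.98K_p = 0 gives ζ = 2.2/(2√(0.98K_p)).
Setting ζ = 0.3169: √(0.98K_p) = 2.2/(2·0.3169) = 3.471, so K_p = 12.05/0.98 = 12.3.

K_p = 12.3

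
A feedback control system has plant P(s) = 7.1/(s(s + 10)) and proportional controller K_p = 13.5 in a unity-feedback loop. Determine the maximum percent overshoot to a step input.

The closed-loop denominator s² + 10s + 95.85 gives ω_n = √95.85 = 9.79 and ζ = 10/(2ω_n) = 0.5107.
%OS = 100·exp(−πζ/√(1−ζ²)) = 100·exp(−π·0.5107/√0.7392) = 15.5%.

15.5%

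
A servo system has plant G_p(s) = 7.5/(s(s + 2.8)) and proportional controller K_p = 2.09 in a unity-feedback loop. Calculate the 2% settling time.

Closed-loop characteristic equation: s² + 2.8s + 15.67 = 0, so ω_n = 3.959 rad/s and ζ = 2.8/(2·3.959) = 0.3536.
2% settling time T_s ≈ 4/(ζω_n) = 4/1.4 = 2.86 s.

T_s ≈ 2.86 s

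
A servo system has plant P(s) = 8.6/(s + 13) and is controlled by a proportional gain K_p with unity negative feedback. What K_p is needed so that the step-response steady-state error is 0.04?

K_p = 36.3

Steady-state error for a unit step on this type-0 loop is 1/(1 + K_p·P(0)).
P(0) = 0.6615. Require 1/(1 + K_p·0.6615) = 0.04, so 1 + 0.6615·K_p = 25.
K_p = (25 − 1)/0.6615 = 36.3.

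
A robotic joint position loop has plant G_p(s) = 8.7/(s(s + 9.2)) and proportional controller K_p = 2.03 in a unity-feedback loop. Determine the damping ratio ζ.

ζ = 1.09

With unity feedback the closed-loop characteristic equation is s² + 9.2s + 2.03·8.7 = s² + 9.2s + 17.66 = 0.
Matching s² + 2ζω_n s + ω_n²: ω_n = √17.66 = 4.202 rad/s and 2ζω_n = 9.2, so ζ = 9.2/(2·4.202) = 1.09.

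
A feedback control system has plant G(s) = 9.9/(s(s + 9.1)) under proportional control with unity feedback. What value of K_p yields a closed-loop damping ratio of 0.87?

Closed-loop characteristic equation: s² + 9.1s + K_p·9.9 = 0.
So ω_n = √(9.9K_p) and 2ζω_n = 9.1, giving ζ = 9.1/(2√(9.9K_p)).
Setting ζ = 0.87: √(9.9K_p) = 9.1/(2·0.87) = 5.23, so K_p = 27.35/9.9 = 2.76.

K_p = 2.76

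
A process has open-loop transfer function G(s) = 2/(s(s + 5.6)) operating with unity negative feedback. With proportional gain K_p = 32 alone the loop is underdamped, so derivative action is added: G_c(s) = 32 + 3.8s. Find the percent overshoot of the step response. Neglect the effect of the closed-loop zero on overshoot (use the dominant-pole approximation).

1.02%

Forward path: (32 + 3.8s)·2/(s(s+5.6)). The closed-loop characteristic equation is s² + (5.6 + 2·3.8)s + 2·32 = 0.
That is s² + 13.2s + 64 = 0, so ω_n = 8 rad/s and ζ = 13.2/(2·8) = 0.825.
%OS = 100·exp(−πζ/√(1−ζ²)) = 1.02%.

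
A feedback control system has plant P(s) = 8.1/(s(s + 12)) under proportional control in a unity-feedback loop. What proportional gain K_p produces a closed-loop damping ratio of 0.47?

Closed-loop characteristic equation: s² + 12s + K_p·8.1 = 0.
So ω_n = √(8.1K_p) and 2ζω_n = 12, giving ζ = 12/(2√(8.1K_p)).
Setting ζ = 0.47: √(8.1K_p) = 12/(2·0.47) = 12.77, so K_p = 163/8.1 = 20.1.

K_p = 20.1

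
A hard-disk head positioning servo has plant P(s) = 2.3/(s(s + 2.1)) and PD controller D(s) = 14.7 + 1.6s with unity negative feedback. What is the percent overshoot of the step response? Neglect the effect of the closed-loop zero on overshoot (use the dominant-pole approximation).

16.5%

Forward path: (14.7 + 1.6s)·2.3/(s(s+2.1)). The closed-loop characteristic equation is s² + (2.1 + 2.3·1.6)s + 2.3·14.7 = 0.
That is s² + 5.78s + 33.81 = 0, so ω_n = 5.815 rad/s and ζ = 5.78/(2·5.815) = 0.497.
%OS = 100·exp(−πζ/√(1−ζ²)) = 16.5%.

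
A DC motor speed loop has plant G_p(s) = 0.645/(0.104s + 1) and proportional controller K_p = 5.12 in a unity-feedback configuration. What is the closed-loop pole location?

s = -41.37

Closed loop: T(s) = K_p·G_p/(1+K_p·G_p) = 3.302/(0.104s + 1 + 3.302), with pole at s = −(1 + 3.302)/0.104 = −41.37.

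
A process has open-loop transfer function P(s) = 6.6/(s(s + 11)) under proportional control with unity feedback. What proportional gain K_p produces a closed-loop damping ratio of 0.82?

K_p = 6.82

Closed-loop characteristic equation: s² + 11s + K_p·6.6 = 0.
So ω_n = √(6.6K_p) and 2ζω_n = 11, giving ζ = 11/(2√(6.6K_p)).
Setting ζ = 0.82: √(6.6K_p) = 11/(2·0.82) = 6.707, so K_p = 44.99/6.6 = 6.82.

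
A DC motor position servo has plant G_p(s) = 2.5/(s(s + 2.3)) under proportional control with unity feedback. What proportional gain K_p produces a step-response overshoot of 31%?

From %OS = 100·exp(−πζ/√(1−ζ²)) = 31%, ζ = −ln(0.31)/√(π²+ln²(0.31)) = 0.3493.
Characteristic equation s² + 2.3s + 2.5K_p = 0 gives ζ = 2.3/(2√(2.5K_p)).
Setting ζ = 0.3493: √(2.5K_p) = 2.3/(2·0.3493) = 3.292, so K_p = 10.84/2.5 = 4.34.

K_p = 4.34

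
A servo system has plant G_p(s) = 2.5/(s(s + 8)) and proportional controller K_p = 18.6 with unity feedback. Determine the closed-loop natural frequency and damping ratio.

ω_n = 6.82 rad/s, ζ = 0.587

The closed-loop denominator is s(s+8) + 18.6·2.5 = s² + 8s + 46.5.
So ω_n² = 46.5 ⇒ ω_n = 6.819 rad/s, and ζ = 8/(2ω_n) = 0.587.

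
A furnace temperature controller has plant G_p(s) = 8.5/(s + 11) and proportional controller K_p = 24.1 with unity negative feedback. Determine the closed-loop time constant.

Closed-loop transfer function: T(s) = K_p·G_p(s)/(1 + K_p·G_p(s)) = 204.9/(s + 11 + 204.9) = 204.9/(s + 215.9).
Time constant τ = 1/215.9 = 0.00463 s.

τ = 0.00463 s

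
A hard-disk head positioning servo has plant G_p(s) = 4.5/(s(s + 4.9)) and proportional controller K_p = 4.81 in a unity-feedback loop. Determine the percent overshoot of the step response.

14.3%

The closed-loop denominator s² + 4.9s + 21.64 gives ω_n = √21.64 = 4.652 and ζ = 4.9/(2ω_n) = 0.5266.
%OS = 100·exp(−πζ/√(1−ζ²)) = 100·exp(−π·0.5266/√0.7227) = 14.3%.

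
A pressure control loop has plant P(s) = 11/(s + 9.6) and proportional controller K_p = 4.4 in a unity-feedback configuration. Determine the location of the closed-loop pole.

Closed-loop transfer function: T(s) = K_p·P(s)/(1 + K_p·P(s)) = 48.4/(s + 9.6 + 48.4) = 48.4/(s + 58).
The closed-loop pole is at s = −58.

s = -58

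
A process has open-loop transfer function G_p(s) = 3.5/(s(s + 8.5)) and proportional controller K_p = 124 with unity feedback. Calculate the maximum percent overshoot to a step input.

52%

The closed-loop denominator s² + 8.5s + 434 gives ω_n = √434 = 20.83 and ζ = 8.5/(2ω_n) = 0.204.
%OS = 100·exp(−πζ/√(1−ζ²)) = 100·exp(−π·0.204/√0.9584) = 52%.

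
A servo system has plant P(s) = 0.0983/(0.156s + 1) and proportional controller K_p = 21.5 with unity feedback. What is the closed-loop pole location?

Closed loop: T(s) = K_p·P/(1+K_p·P) = 2.113/(0.156s + 1 + 2.113), with pole at s = −(1 + 2.113)/0.156 = −19.96.

s = -19.96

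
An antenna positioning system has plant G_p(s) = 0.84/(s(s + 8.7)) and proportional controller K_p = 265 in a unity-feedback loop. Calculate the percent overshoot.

The closed-loop denominator s² + 8.7s + 222.6 gives ω_n = √222.6 = 14.92 and ζ = 8.7/(2ω_n) = 0.2916.
%OS = 100·exp(−πζ/√(1−ζ²)) = 100·exp(−π·0.2916/√0.915) = 38.4%.

38.4%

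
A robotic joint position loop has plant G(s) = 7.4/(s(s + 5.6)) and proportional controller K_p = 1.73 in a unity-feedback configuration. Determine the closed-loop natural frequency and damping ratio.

ω_n = 3.58 rad/s, ζ = 0.783

1 + K_p·G(s) = 0 gives s² + 5.6s + 12.8 = 0.
So ω_n² = 12.8 ⇒ ω_n = 3.578 rad/s, and ζ = 5.6/(2ω_n) = 0.783.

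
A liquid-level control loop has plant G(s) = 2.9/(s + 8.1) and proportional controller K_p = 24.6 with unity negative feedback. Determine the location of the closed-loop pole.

s = -79.44

Closed-loop transfer function: T(s) = K_p·G(s)/(1 + K_p·G(s)) = 71.34/(s + 8.1 + 71.34) = 71.34/(s + 79.44).
The closed-loop pole is at s = −79.44.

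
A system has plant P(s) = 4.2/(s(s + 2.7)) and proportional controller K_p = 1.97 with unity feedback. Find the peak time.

T_p = 1.24 s

From 1 + K_pP(s) = 0: s² + 2.7s + 8.274 = 0 ⇒ ω_n = 2.876, ζ = 0.4693.
Damped frequency ω_d = ω_n√(1−ζ²) = 2.54 rad/s, so peak time T_p = π/ω_d = 1.24 s.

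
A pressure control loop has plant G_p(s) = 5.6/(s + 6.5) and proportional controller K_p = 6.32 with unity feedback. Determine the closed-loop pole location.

Closed-loop transfer function: T(s) = K_p·G_p(s)/(1 + K_p·G_p(s)) = 35.39/(s + 6.5 + 35.39) = 35.39/(s + 41.89).
The closed-loop pole is at s = −41.89.

s = -41.89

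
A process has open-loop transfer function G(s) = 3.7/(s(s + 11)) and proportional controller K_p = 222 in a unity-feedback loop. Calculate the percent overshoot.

54.1%

From 1 + K_pG(s) = 0: s² + 11s + 821.4 = 0 ⇒ ω_n = 28.66, ζ = 0.1919.
%OS = 100·exp(−πζ/√(1−ζ²)) = 100·exp(−π·0.1919/√0.9632) = 54.1%.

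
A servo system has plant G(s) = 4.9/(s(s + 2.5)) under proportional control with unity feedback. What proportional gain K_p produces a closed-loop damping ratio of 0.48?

Closed-loop characteristic equation: s² + 2.5s + K_p·4.9 = 0.
So ω_n = √(4.9K_p) and 2ζω_n = 2.5, giving ζ = 2.5/(2√(4.9K_p)).
Setting ζ = 0.48: √(4.9K_p) = 2.5/(2·0.48) = 2.604, so K_p = 6.782/4.9 = 1.38.

K_p = 1.38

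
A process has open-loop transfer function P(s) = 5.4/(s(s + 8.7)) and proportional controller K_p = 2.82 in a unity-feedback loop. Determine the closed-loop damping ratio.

With unity feedback the closed-loop characteristic equation is s² + 8.7s + 2.82·5.4 = s² + 8.7s + 15.23 = 0.
Matching s² + 2ζω_n s + ω_n²: ω_n = √15.23 = 3.902 rad/s and 2ζω_n = 8.7, so ζ = 8.7/(2·3.902) = 1.11.

ζ = 1.11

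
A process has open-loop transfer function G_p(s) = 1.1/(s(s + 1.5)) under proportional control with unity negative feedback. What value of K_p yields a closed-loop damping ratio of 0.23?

Closed-loop characteristic equation: s² + 1.5s + K_p·1.1 = 0.
So ω_n = √(1.1K_p) and 2ζω_n = 1.5, giving ζ = 1.5/(2√(1.1K_p)).
Setting ζ = 0.23: √(1.1K_p) = 1.5/(2·0.23) = 3.261, so K_p = 10.63/1.1 = 9.67.

K_p = 9.67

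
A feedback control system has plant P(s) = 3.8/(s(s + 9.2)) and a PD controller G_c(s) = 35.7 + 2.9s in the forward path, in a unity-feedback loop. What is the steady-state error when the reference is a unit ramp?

0.0678

The loop has one pole at the origin (type 1). Velocity error constant K_v = lim_{s→0} s·G_c(s)P(s) = 35.7·3.8/9.2 = 14.75.
Steady-state error to a unit ramp: e_ss = 1/K_v = 0.0678.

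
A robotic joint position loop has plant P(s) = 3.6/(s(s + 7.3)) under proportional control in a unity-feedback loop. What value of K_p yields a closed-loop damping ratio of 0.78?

K_p = 6.08

Closed-loop characteristic equation: s² + 7.3s + K_p·3.6 = 0.
So ω_n = √(3.6K_p) and 2ζω_n = 7.3, giving ζ = 7.3/(2√(3.6K_p)).
Setting ζ = 0.78: √(3.6K_p) = 7.3/(2·0.78) = 4.679, so K_p = 21.9/3.6 = 6.08.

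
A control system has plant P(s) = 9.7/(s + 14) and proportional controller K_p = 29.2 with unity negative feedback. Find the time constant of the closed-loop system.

Closed-loop transfer function: T(s) = K_p·P(s)/(1 + K_p·P(s)) = 283.2/(s + 14 + 283.2) = 283.2/(s + 297.2).
Time constant τ = 1/297.2 = 0.00336 s.

τ = 0.00336 s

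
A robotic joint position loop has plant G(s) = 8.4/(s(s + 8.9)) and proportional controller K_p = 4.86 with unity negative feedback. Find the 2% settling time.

T_s ≈ 0.899 s

Closed-loop characteristic equation: s² + 8.9s + 40.82 = 0, so ω_n = 6.389 rad/s and ζ = 8.9/(2·6.389) = 0.6965.
2% settling time T_s ≈ 4/(ζω_n) = 4/4.45 = 0.899 s.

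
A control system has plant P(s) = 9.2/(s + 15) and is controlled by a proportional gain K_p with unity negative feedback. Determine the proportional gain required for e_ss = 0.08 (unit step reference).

K_p = 18.8

For a type-0 loop with proportional control, e_ss = 1/(1 + K_p·P(0)).
P(0) = 0.6133. Require 1/(1 + K_p·0.6133) = 0.08, so 1 + 0.6133·K_p = 12.5.
K_p = (12.5 − 1)/0.6133 = 18.8.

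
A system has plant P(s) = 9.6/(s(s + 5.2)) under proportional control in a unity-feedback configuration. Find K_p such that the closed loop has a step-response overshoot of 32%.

From %OS = 100·exp(−πζ/√(1−ζ²)) = 32%, ζ = −ln(0.32)/√(π²+ln²(0.32)) = 0.341.
Characteristic equation s² + 5.2s + 9.6K_p = 0 gives ζ = 5.2/(2√(9.6K_p)).
Setting ζ = 0.341: √(9.6K_p) = 5.2/(2·0.341) = 7.626, so K_p = 58.15/9.6 = 6.06.

K_p = 6.06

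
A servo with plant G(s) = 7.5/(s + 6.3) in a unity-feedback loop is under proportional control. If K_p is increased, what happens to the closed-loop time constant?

decrease

The closed-loop bandwidth 6.3+K_p·7.5 grows with K_p, so τ shrinks.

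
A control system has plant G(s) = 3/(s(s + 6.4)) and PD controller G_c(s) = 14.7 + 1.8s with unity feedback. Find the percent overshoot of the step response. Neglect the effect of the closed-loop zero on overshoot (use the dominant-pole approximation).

Forward path: (14.7 + 1.8s)·3/(s(s+6.4)). The closed-loop characteristic equation is s² + (6.4 + 3·1.8)s + 3·14.7 = 0.
That is s² + 11.8s + 44.1 = 0, so ω_n = 6.641 rad/s and ζ = 11.8/(2·6.641) = 0.8884.
%OS = 100·exp(−πζ/√(1−ζ²)) = 0.229%.

0.229%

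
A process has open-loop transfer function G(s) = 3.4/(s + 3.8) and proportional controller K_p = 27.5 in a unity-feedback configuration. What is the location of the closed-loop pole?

Closed-loop transfer function: T(s) = K_p·G(s)/(1 + K_p·G(s)) = 93.5/(s + 3.8 + 93.5) = 93.5/(s + 97.3).
The closed-loop pole is at s = −97.3.

s = -97.3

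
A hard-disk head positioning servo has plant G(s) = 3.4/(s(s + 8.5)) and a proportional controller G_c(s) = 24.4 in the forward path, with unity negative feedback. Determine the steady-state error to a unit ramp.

The loop has one pole at the origin (type 1). Velocity error constant K_v = lim_{s→0} s·G_c(s)G(s) = 24.4·3.4/8.5 = 9.76.
Steady-state error to a unit ramp: e_ss = 1/K_v = 0.102.

0.102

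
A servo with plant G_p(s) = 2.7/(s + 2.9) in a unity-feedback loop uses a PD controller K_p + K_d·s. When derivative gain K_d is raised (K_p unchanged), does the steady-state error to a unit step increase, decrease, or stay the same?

At s = 0 the derivative term contributes nothing: C(0) = K_p regardless of K_d, so K_pos = K_p·G_p(0) and e_ss are unchanged.

unchanged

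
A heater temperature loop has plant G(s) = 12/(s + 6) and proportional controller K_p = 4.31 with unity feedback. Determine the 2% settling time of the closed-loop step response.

T_s ≈ 0.0693 s

Closed-loop transfer function: T(s) = K_p·G(s)/(1 + K_p·G(s)) = 51.72/(s + 6 + 51.72) = 51.72/(s + 57.72).
Time constant τ = 1/57.72 = 0.01733 s, so the 2% settling time is about 4τ = 0.0693 s.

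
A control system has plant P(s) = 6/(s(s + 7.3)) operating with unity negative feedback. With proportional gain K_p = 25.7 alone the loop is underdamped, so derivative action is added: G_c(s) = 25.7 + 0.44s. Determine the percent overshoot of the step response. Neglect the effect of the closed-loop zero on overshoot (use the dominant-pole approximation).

25.4%

Forward path: (25.7 + 0.44s)·6/(s(s+7.3)). The closed-loop characteristic equation is s² + (7.3 + 6·0.44)s + 6·25.7 = 0.
That is s² + 9.94s + 154.2 = 0, so ω_n = 12.42 rad/s and ζ = 9.94/(2·12.42) = 0.4002.
%OS = 100·exp(−πζ/√(1−ζ²)) = 25.4%.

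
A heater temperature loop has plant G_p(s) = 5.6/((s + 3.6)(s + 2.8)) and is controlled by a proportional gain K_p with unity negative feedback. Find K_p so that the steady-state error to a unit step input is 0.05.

K_p = 34.2

Steady-state error for a unit step on this type-0 loop is 1/(1 + K_p·G_p(0)).
G_p(0) = 0.5556. Require 1/(1 + K_p·0.5556) = 0.05, so 1 + 0.5556·K_p = 20.
K_p = (20 − 1)/0.5556 = 34.2.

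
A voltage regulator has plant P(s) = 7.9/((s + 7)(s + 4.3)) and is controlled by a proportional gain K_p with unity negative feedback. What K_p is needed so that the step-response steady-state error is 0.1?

K_p = 34.3

The loop is type 0, so e_ss(step) = 1/(1 + K_pos) with K_pos = K_p·P(0).
P(0) = 0.2625. Require 1/(1 + K_p·0.2625) = 0.1, so 1 + 0.2625·K_p = 10.
K_p = (10 − 1)/0.2625 = 34.3.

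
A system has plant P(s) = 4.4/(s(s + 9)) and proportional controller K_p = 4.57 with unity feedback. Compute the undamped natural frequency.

1 + K_p·P(s) = 0 gives s² + 9s + 20.11 = 0.
Matching s² + 2ζω_n s + ω_n²: ω_n = √20.11 = 4.484 rad/s and 2ζω_n = 9, so ζ = 9/(2·4.484) = 1.

ω_n = 4.48 rad/s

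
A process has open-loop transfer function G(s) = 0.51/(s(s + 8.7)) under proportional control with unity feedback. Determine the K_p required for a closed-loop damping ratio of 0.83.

Closed-loop characteristic equation: s² + 8.7s + K_p·0.51 = 0.
So ω_n = √(0.51K_p) and 2ζω_n = 8.7, giving ζ = 8.7/(2√(0.51K_p)).
Setting ζ = 0.83: √(0.51K_p) = 8.7/(2·0.83) = 5.241, so K_p = 27.47/0.51 = 53.9.

K_p = 53.9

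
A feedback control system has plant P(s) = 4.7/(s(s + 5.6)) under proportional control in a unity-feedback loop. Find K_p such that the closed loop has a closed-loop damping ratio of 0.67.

K_p = 3.72

Closed-loop characteristic equation: s² + 5.6s + K_p·4.7 = 0.
So ω_n = √(4.7K_p) and 2ζω_n = 5.6, giving ζ = 5.6/(2√(4.7K_p)).
Setting ζ = 0.67: √(4.7K_p) = 5.6/(2·0.67) = 4.179, so K_p = 17.46/4.7 = 3.72.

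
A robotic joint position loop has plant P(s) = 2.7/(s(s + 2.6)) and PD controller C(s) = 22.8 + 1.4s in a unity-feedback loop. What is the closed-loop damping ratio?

ζ = 0.407

Forward path: (22.8 + 1.4s)·2.7/(s(s+2.6)). The closed-loop characteristic equation is s² + (2.6 + 2.7·1.4)s + 2.7·22.8 = 0.
That is s² + 6.38s + 61.56 = 0, so ω_n = 7.846 rad/s and ζ = 6.38/(2·7.846) = 0.4066.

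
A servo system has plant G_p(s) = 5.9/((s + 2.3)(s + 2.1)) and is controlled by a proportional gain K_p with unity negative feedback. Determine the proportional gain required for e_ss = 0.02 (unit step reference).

K_p = 40.1

The loop is type 0, so e_ss(step) = 1/(1 + K_pos) with K_pos = K_p·G_p(0).
G_p(0) = 1.222. Require 1/(1 + K_p·1.222) = 0.02, so 1 + 1.222·K_p = 50.
K_p = (50 − 1)/1.222 = 40.1.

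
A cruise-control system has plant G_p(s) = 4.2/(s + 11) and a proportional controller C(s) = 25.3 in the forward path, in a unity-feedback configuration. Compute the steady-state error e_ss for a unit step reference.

0.0938

The loop is type 0. Static position error constant K_pos = C(0)·G_p(0) = 25.3·0.3818 = 9.66.
Steady-state error to a unit step: e_ss = 1/(1+K_pos) = 1/10.66 = 0.0938.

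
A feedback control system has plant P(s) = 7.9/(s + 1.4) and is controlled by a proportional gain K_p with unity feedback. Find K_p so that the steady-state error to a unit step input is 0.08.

K_p = 2.04

Steady-state error for a unit step on this type-0 loop is 1/(1 + K_p·P(0)).
P(0) = 5.643. Require 1/(1 + K_p·5.643) = 0.08, so 1 + 5.643·K_p = 12.5.
K_p = (12.5 − 1)/5.643 = 2.04.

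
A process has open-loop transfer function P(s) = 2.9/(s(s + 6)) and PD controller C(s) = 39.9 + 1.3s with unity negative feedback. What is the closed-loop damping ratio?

Forward path: (39.9 + 1.3s)·2.9/(s(s+6)). The closed-loop characteristic equation is s² + (6 + 2.9·1.3)s + 2.9·39.9 = 0.
That is s² + 9.77s + 115.7 = 0, so ω_n = 10.76 rad/s and ζ = 9.77/(2·10.76) = 0.4541.

ζ = 0.454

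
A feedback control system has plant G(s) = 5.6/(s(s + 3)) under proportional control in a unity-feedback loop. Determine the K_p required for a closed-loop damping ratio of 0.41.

K_p = 2.39

Closed-loop characteristic equation: s² + 3s + K_p·5.6 = 0.
So ω_n = √(5.6K_p) and 2ζω_n = 3, giving ζ = 3/(2√(5.6K_p)).
Setting ζ = 0.41: √(5.6K_p) = 3/(2·0.41) = 3.659, so K_p = 13.38/5.6 = 2.39.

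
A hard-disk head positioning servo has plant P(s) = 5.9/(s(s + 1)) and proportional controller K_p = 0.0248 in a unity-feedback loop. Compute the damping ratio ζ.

ζ = 1.31

1 + K_p·P(s) = 0 gives s² + 1s + 0.1463 = 0.
Matching s² + 2ζω_n s + ω_n²: ω_n = √0.1463 = 0.3825 rad/s and 2ζω_n = 1, so ζ = 1/(2·0.3825) = 1.31.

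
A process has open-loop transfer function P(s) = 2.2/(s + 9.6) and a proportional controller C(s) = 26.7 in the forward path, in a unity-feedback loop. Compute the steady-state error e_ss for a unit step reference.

0.14

The loop is type 0. Static position error constant K_pos = C(0)·P(0) = 26.7·0.2292 = 6.119.
Steady-state error to a unit step: e_ss = 1/(1+K_pos) = 1/7.119 = 0.14.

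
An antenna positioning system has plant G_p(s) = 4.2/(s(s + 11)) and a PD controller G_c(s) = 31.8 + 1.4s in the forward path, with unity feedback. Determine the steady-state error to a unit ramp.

0.0824

The loop has one pole at the origin (type 1). Velocity error constant K_v = lim_{s→0} s·G_c(s)G_p(s) = 31.8·4.2/11 = 12.14.
Steady-state error to a unit ramp: e_ss = 1/K_v = 0.0824.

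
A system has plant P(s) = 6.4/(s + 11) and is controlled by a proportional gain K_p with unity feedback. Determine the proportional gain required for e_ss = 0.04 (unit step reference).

K_p = 41.2

Steady-state error for a unit step on this type-0 loop is 1/(1 + K_p·P(0)).
P(0) = 0.5818. Require 1/(1 + K_p·0.5818) = 0.04, so 1 + 0.5818·K_p = 25.
K_p = (25 − 1)/0.5818 = 41.2.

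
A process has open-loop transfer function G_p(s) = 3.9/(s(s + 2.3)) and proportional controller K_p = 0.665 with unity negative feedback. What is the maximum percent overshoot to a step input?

4.06%

The closed-loop denominator s² + 2.3s + 2.594 gives ω_n = √2.594 = 1.61 and ζ = 2.3/(2ω_n) = 0.7141.
%OS = 100·exp(−πζ/√(1−ζ²)) = 100·exp(−π·0.7141/√0.4901) = 4.06%.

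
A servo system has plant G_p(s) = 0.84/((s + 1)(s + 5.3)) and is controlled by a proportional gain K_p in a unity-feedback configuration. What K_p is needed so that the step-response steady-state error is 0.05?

K_p = 120

The loop is type 0, so e_ss(step) = 1/(1 + K_pos) with K_pos = K_p·G_p(0).
G_p(0) = 0.1585. Require 1/(1 + K_p·0.1585) = 0.05, so 1 + 0.1585·K_p = 20.
K_p = (20 − 1)/0.1585 = 120.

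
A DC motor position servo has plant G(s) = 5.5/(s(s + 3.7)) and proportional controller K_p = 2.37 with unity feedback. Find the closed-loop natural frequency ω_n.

The closed-loop denominator is s(s+3.7) + 2.37·5.5 = s² + 3.7s + 13.04.
So ω_n² = 13.04 ⇒ ω_n = 3.61 rad/s, and ζ = 3.7/(2ω_n) = 0.512.

ω_n = 3.61 rad/s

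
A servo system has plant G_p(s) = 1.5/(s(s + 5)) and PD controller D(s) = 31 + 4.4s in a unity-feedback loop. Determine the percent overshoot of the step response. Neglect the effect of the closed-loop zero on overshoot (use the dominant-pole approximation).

0.621%

Forward path: (31 + 4.4s)·1.5/(s(s+5)). The closed-loop characteristic equation is s² + (5 + 1.5·4.4)s + 1.5·31 = 0.
That is s² + 11.6s + 46.5 = 0, so ω_n = 6.819 rad/s and ζ = 11.6/(2·6.819) = 0.8506.
%OS = 100·exp(−πζ/√(1−ζ²)) = 0.621%.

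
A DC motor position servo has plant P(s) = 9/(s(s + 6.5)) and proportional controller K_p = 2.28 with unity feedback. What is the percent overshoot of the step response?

3.93%

The closed-loop denominator s² + 6.5s + 20.52 gives ω_n = √20.52 = 4.53 and ζ = 6.5/(2ω_n) = 0.7175.
%OS = 100·exp(−πζ/√(1−ζ²)) = 100·exp(−π·0.7175/√0.4853) = 3.93%.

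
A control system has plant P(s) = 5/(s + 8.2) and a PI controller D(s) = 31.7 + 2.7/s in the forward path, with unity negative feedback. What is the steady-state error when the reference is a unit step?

0

The open loop D(s)P(s) has a pole at the origin (type 1), so the static position error constant is infinite and e_ss = 1/(1+∞) = 0.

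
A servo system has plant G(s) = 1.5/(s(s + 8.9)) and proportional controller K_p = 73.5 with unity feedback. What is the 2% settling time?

Closed-loop characteristic equation: s² + 8.9s + 110.2 = 0, so ω_n = 10.5 rad/s and ζ = 8.9/(2·10.5) = 0.4238.
2% settling time T_s ≈ 4/(ζω_n) = 4/4.45 = 0.899 s.

T_s ≈ 0.899 s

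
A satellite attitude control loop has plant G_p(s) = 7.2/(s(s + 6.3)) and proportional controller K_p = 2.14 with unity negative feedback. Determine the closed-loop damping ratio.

The closed-loop denominator is s(s+6.3) + 2.14·7.2 = s² + 6.3s + 15.41.
So ω_n² = 15.41 ⇒ ω_n = 3.925 rad/s, and ζ = 6.3/(2ω_n) = 0.802.

ζ = 0.802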